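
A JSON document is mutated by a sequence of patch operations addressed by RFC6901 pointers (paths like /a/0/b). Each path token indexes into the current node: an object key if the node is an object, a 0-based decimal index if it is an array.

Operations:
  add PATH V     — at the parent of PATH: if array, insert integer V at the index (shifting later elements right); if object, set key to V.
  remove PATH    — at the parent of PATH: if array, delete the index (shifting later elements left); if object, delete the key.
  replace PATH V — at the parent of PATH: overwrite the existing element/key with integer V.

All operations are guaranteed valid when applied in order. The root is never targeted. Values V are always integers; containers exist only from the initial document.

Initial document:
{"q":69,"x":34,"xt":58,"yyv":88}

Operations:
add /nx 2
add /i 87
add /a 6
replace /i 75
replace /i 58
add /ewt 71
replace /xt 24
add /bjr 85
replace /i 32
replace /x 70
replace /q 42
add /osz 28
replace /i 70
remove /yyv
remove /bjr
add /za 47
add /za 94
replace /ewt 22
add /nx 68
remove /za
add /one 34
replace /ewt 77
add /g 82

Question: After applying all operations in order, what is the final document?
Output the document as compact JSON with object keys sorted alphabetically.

After op 1 (add /nx 2): {"nx":2,"q":69,"x":34,"xt":58,"yyv":88}
After op 2 (add /i 87): {"i":87,"nx":2,"q":69,"x":34,"xt":58,"yyv":88}
After op 3 (add /a 6): {"a":6,"i":87,"nx":2,"q":69,"x":34,"xt":58,"yyv":88}
After op 4 (replace /i 75): {"a":6,"i":75,"nx":2,"q":69,"x":34,"xt":58,"yyv":88}
After op 5 (replace /i 58): {"a":6,"i":58,"nx":2,"q":69,"x":34,"xt":58,"yyv":88}
After op 6 (add /ewt 71): {"a":6,"ewt":71,"i":58,"nx":2,"q":69,"x":34,"xt":58,"yyv":88}
After op 7 (replace /xt 24): {"a":6,"ewt":71,"i":58,"nx":2,"q":69,"x":34,"xt":24,"yyv":88}
After op 8 (add /bjr 85): {"a":6,"bjr":85,"ewt":71,"i":58,"nx":2,"q":69,"x":34,"xt":24,"yyv":88}
After op 9 (replace /i 32): {"a":6,"bjr":85,"ewt":71,"i":32,"nx":2,"q":69,"x":34,"xt":24,"yyv":88}
After op 10 (replace /x 70): {"a":6,"bjr":85,"ewt":71,"i":32,"nx":2,"q":69,"x":70,"xt":24,"yyv":88}
After op 11 (replace /q 42): {"a":6,"bjr":85,"ewt":71,"i":32,"nx":2,"q":42,"x":70,"xt":24,"yyv":88}
After op 12 (add /osz 28): {"a":6,"bjr":85,"ewt":71,"i":32,"nx":2,"osz":28,"q":42,"x":70,"xt":24,"yyv":88}
After op 13 (replace /i 70): {"a":6,"bjr":85,"ewt":71,"i":70,"nx":2,"osz":28,"q":42,"x":70,"xt":24,"yyv":88}
After op 14 (remove /yyv): {"a":6,"bjr":85,"ewt":71,"i":70,"nx":2,"osz":28,"q":42,"x":70,"xt":24}
After op 15 (remove /bjr): {"a":6,"ewt":71,"i":70,"nx":2,"osz":28,"q":42,"x":70,"xt":24}
After op 16 (add /za 47): {"a":6,"ewt":71,"i":70,"nx":2,"osz":28,"q":42,"x":70,"xt":24,"za":47}
After op 17 (add /za 94): {"a":6,"ewt":71,"i":70,"nx":2,"osz":28,"q":42,"x":70,"xt":24,"za":94}
After op 18 (replace /ewt 22): {"a":6,"ewt":22,"i":70,"nx":2,"osz":28,"q":42,"x":70,"xt":24,"za":94}
After op 19 (add /nx 68): {"a":6,"ewt":22,"i":70,"nx":68,"osz":28,"q":42,"x":70,"xt":24,"za":94}
After op 20 (remove /za): {"a":6,"ewt":22,"i":70,"nx":68,"osz":28,"q":42,"x":70,"xt":24}
After op 21 (add /one 34): {"a":6,"ewt":22,"i":70,"nx":68,"one":34,"osz":28,"q":42,"x":70,"xt":24}
After op 22 (replace /ewt 77): {"a":6,"ewt":77,"i":70,"nx":68,"one":34,"osz":28,"q":42,"x":70,"xt":24}
After op 23 (add /g 82): {"a":6,"ewt":77,"g":82,"i":70,"nx":68,"one":34,"osz":28,"q":42,"x":70,"xt":24}

Answer: {"a":6,"ewt":77,"g":82,"i":70,"nx":68,"one":34,"osz":28,"q":42,"x":70,"xt":24}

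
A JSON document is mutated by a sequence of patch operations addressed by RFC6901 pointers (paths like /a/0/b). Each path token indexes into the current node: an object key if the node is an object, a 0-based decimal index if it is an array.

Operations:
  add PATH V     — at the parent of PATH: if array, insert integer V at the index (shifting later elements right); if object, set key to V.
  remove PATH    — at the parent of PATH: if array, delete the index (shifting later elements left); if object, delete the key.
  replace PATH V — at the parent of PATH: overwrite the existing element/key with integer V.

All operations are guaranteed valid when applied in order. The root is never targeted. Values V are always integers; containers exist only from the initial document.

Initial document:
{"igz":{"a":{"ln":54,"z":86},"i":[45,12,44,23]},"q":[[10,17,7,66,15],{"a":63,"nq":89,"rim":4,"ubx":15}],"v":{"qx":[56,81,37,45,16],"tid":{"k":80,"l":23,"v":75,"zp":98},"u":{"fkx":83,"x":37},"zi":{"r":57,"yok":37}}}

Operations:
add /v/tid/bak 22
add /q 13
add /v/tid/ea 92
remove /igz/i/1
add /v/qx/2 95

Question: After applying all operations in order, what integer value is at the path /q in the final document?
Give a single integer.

After op 1 (add /v/tid/bak 22): {"igz":{"a":{"ln":54,"z":86},"i":[45,12,44,23]},"q":[[10,17,7,66,15],{"a":63,"nq":89,"rim":4,"ubx":15}],"v":{"qx":[56,81,37,45,16],"tid":{"bak":22,"k":80,"l":23,"v":75,"zp":98},"u":{"fkx":83,"x":37},"zi":{"r":57,"yok":37}}}
After op 2 (add /q 13): {"igz":{"a":{"ln":54,"z":86},"i":[45,12,44,23]},"q":13,"v":{"qx":[56,81,37,45,16],"tid":{"bak":22,"k":80,"l":23,"v":75,"zp":98},"u":{"fkx":83,"x":37},"zi":{"r":57,"yok":37}}}
After op 3 (add /v/tid/ea 92): {"igz":{"a":{"ln":54,"z":86},"i":[45,12,44,23]},"q":13,"v":{"qx":[56,81,37,45,16],"tid":{"bak":22,"ea":92,"k":80,"l":23,"v":75,"zp":98},"u":{"fkx":83,"x":37},"zi":{"r":57,"yok":37}}}
After op 4 (remove /igz/i/1): {"igz":{"a":{"ln":54,"z":86},"i":[45,44,23]},"q":13,"v":{"qx":[56,81,37,45,16],"tid":{"bak":22,"ea":92,"k":80,"l":23,"v":75,"zp":98},"u":{"fkx":83,"x":37},"zi":{"r":57,"yok":37}}}
After op 5 (add /v/qx/2 95): {"igz":{"a":{"ln":54,"z":86},"i":[45,44,23]},"q":13,"v":{"qx":[56,81,95,37,45,16],"tid":{"bak":22,"ea":92,"k":80,"l":23,"v":75,"zp":98},"u":{"fkx":83,"x":37},"zi":{"r":57,"yok":37}}}
Value at /q: 13

Answer: 13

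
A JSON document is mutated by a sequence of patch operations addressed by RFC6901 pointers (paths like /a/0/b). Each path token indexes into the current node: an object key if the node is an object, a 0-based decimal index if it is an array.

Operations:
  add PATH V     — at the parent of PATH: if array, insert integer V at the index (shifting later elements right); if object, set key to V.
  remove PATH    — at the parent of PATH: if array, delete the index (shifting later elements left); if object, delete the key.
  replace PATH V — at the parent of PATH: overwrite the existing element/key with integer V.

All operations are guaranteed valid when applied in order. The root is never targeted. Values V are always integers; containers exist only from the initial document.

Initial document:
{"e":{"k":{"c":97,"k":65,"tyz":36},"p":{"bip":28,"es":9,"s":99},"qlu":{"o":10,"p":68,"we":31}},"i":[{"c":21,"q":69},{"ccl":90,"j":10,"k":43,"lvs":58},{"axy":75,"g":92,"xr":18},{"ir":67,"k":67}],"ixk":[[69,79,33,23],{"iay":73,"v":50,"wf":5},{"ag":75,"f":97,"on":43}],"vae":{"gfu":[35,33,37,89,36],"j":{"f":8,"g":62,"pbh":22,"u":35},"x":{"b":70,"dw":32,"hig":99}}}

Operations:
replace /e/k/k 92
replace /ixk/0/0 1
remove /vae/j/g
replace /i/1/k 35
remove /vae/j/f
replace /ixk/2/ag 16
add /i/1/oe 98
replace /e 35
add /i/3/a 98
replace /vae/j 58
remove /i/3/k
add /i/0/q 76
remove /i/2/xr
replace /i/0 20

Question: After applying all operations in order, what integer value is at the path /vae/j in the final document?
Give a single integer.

After op 1 (replace /e/k/k 92): {"e":{"k":{"c":97,"k":92,"tyz":36},"p":{"bip":28,"es":9,"s":99},"qlu":{"o":10,"p":68,"we":31}},"i":[{"c":21,"q":69},{"ccl":90,"j":10,"k":43,"lvs":58},{"axy":75,"g":92,"xr":18},{"ir":67,"k":67}],"ixk":[[69,79,33,23],{"iay":73,"v":50,"wf":5},{"ag":75,"f":97,"on":43}],"vae":{"gfu":[35,33,37,89,36],"j":{"f":8,"g":62,"pbh":22,"u":35},"x":{"b":70,"dw":32,"hig":99}}}
After op 2 (replace /ixk/0/0 1): {"e":{"k":{"c":97,"k":92,"tyz":36},"p":{"bip":28,"es":9,"s":99},"qlu":{"o":10,"p":68,"we":31}},"i":[{"c":21,"q":69},{"ccl":90,"j":10,"k":43,"lvs":58},{"axy":75,"g":92,"xr":18},{"ir":67,"k":67}],"ixk":[[1,79,33,23],{"iay":73,"v":50,"wf":5},{"ag":75,"f":97,"on":43}],"vae":{"gfu":[35,33,37,89,36],"j":{"f":8,"g":62,"pbh":22,"u":35},"x":{"b":70,"dw":32,"hig":99}}}
After op 3 (remove /vae/j/g): {"e":{"k":{"c":97,"k":92,"tyz":36},"p":{"bip":28,"es":9,"s":99},"qlu":{"o":10,"p":68,"we":31}},"i":[{"c":21,"q":69},{"ccl":90,"j":10,"k":43,"lvs":58},{"axy":75,"g":92,"xr":18},{"ir":67,"k":67}],"ixk":[[1,79,33,23],{"iay":73,"v":50,"wf":5},{"ag":75,"f":97,"on":43}],"vae":{"gfu":[35,33,37,89,36],"j":{"f":8,"pbh":22,"u":35},"x":{"b":70,"dw":32,"hig":99}}}
After op 4 (replace /i/1/k 35): {"e":{"k":{"c":97,"k":92,"tyz":36},"p":{"bip":28,"es":9,"s":99},"qlu":{"o":10,"p":68,"we":31}},"i":[{"c":21,"q":69},{"ccl":90,"j":10,"k":35,"lvs":58},{"axy":75,"g":92,"xr":18},{"ir":67,"k":67}],"ixk":[[1,79,33,23],{"iay":73,"v":50,"wf":5},{"ag":75,"f":97,"on":43}],"vae":{"gfu":[35,33,37,89,36],"j":{"f":8,"pbh":22,"u":35},"x":{"b":70,"dw":32,"hig":99}}}
After op 5 (remove /vae/j/f): {"e":{"k":{"c":97,"k":92,"tyz":36},"p":{"bip":28,"es":9,"s":99},"qlu":{"o":10,"p":68,"we":31}},"i":[{"c":21,"q":69},{"ccl":90,"j":10,"k":35,"lvs":58},{"axy":75,"g":92,"xr":18},{"ir":67,"k":67}],"ixk":[[1,79,33,23],{"iay":73,"v":50,"wf":5},{"ag":75,"f":97,"on":43}],"vae":{"gfu":[35,33,37,89,36],"j":{"pbh":22,"u":35},"x":{"b":70,"dw":32,"hig":99}}}
After op 6 (replace /ixk/2/ag 16): {"e":{"k":{"c":97,"k":92,"tyz":36},"p":{"bip":28,"es":9,"s":99},"qlu":{"o":10,"p":68,"we":31}},"i":[{"c":21,"q":69},{"ccl":90,"j":10,"k":35,"lvs":58},{"axy":75,"g":92,"xr":18},{"ir":67,"k":67}],"ixk":[[1,79,33,23],{"iay":73,"v":50,"wf":5},{"ag":16,"f":97,"on":43}],"vae":{"gfu":[35,33,37,89,36],"j":{"pbh":22,"u":35},"x":{"b":70,"dw":32,"hig":99}}}
After op 7 (add /i/1/oe 98): {"e":{"k":{"c":97,"k":92,"tyz":36},"p":{"bip":28,"es":9,"s":99},"qlu":{"o":10,"p":68,"we":31}},"i":[{"c":21,"q":69},{"ccl":90,"j":10,"k":35,"lvs":58,"oe":98},{"axy":75,"g":92,"xr":18},{"ir":67,"k":67}],"ixk":[[1,79,33,23],{"iay":73,"v":50,"wf":5},{"ag":16,"f":97,"on":43}],"vae":{"gfu":[35,33,37,89,36],"j":{"pbh":22,"u":35},"x":{"b":70,"dw":32,"hig":99}}}
After op 8 (replace /e 35): {"e":35,"i":[{"c":21,"q":69},{"ccl":90,"j":10,"k":35,"lvs":58,"oe":98},{"axy":75,"g":92,"xr":18},{"ir":67,"k":67}],"ixk":[[1,79,33,23],{"iay":73,"v":50,"wf":5},{"ag":16,"f":97,"on":43}],"vae":{"gfu":[35,33,37,89,36],"j":{"pbh":22,"u":35},"x":{"b":70,"dw":32,"hig":99}}}
After op 9 (add /i/3/a 98): {"e":35,"i":[{"c":21,"q":69},{"ccl":90,"j":10,"k":35,"lvs":58,"oe":98},{"axy":75,"g":92,"xr":18},{"a":98,"ir":67,"k":67}],"ixk":[[1,79,33,23],{"iay":73,"v":50,"wf":5},{"ag":16,"f":97,"on":43}],"vae":{"gfu":[35,33,37,89,36],"j":{"pbh":22,"u":35},"x":{"b":70,"dw":32,"hig":99}}}
After op 10 (replace /vae/j 58): {"e":35,"i":[{"c":21,"q":69},{"ccl":90,"j":10,"k":35,"lvs":58,"oe":98},{"axy":75,"g":92,"xr":18},{"a":98,"ir":67,"k":67}],"ixk":[[1,79,33,23],{"iay":73,"v":50,"wf":5},{"ag":16,"f":97,"on":43}],"vae":{"gfu":[35,33,37,89,36],"j":58,"x":{"b":70,"dw":32,"hig":99}}}
After op 11 (remove /i/3/k): {"e":35,"i":[{"c":21,"q":69},{"ccl":90,"j":10,"k":35,"lvs":58,"oe":98},{"axy":75,"g":92,"xr":18},{"a":98,"ir":67}],"ixk":[[1,79,33,23],{"iay":73,"v":50,"wf":5},{"ag":16,"f":97,"on":43}],"vae":{"gfu":[35,33,37,89,36],"j":58,"x":{"b":70,"dw":32,"hig":99}}}
After op 12 (add /i/0/q 76): {"e":35,"i":[{"c":21,"q":76},{"ccl":90,"j":10,"k":35,"lvs":58,"oe":98},{"axy":75,"g":92,"xr":18},{"a":98,"ir":67}],"ixk":[[1,79,33,23],{"iay":73,"v":50,"wf":5},{"ag":16,"f":97,"on":43}],"vae":{"gfu":[35,33,37,89,36],"j":58,"x":{"b":70,"dw":32,"hig":99}}}
After op 13 (remove /i/2/xr): {"e":35,"i":[{"c":21,"q":76},{"ccl":90,"j":10,"k":35,"lvs":58,"oe":98},{"axy":75,"g":92},{"a":98,"ir":67}],"ixk":[[1,79,33,23],{"iay":73,"v":50,"wf":5},{"ag":16,"f":97,"on":43}],"vae":{"gfu":[35,33,37,89,36],"j":58,"x":{"b":70,"dw":32,"hig":99}}}
After op 14 (replace /i/0 20): {"e":35,"i":[20,{"ccl":90,"j":10,"k":35,"lvs":58,"oe":98},{"axy":75,"g":92},{"a":98,"ir":67}],"ixk":[[1,79,33,23],{"iay":73,"v":50,"wf":5},{"ag":16,"f":97,"on":43}],"vae":{"gfu":[35,33,37,89,36],"j":58,"x":{"b":70,"dw":32,"hig":99}}}
Value at /vae/j: 58

Answer: 58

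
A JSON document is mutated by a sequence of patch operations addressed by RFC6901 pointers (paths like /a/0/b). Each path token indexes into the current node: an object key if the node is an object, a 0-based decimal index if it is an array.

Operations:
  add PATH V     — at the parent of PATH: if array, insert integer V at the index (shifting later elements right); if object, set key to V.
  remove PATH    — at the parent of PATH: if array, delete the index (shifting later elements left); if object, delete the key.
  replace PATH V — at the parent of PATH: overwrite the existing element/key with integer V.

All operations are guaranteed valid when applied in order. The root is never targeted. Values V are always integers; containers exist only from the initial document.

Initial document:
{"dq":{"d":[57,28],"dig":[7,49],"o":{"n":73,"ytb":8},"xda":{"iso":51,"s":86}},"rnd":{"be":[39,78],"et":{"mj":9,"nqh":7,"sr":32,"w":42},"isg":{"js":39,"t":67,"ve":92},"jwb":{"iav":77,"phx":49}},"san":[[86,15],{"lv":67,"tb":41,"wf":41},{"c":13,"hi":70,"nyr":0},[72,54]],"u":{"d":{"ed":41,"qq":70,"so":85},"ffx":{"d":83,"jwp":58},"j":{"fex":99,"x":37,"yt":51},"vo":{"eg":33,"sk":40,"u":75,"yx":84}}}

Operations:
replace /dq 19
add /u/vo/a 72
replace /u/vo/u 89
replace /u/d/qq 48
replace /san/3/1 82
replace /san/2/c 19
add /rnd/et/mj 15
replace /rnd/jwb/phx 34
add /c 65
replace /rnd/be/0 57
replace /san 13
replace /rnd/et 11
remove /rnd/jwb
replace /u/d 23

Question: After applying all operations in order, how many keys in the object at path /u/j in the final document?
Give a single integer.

After op 1 (replace /dq 19): {"dq":19,"rnd":{"be":[39,78],"et":{"mj":9,"nqh":7,"sr":32,"w":42},"isg":{"js":39,"t":67,"ve":92},"jwb":{"iav":77,"phx":49}},"san":[[86,15],{"lv":67,"tb":41,"wf":41},{"c":13,"hi":70,"nyr":0},[72,54]],"u":{"d":{"ed":41,"qq":70,"so":85},"ffx":{"d":83,"jwp":58},"j":{"fex":99,"x":37,"yt":51},"vo":{"eg":33,"sk":40,"u":75,"yx":84}}}
After op 2 (add /u/vo/a 72): {"dq":19,"rnd":{"be":[39,78],"et":{"mj":9,"nqh":7,"sr":32,"w":42},"isg":{"js":39,"t":67,"ve":92},"jwb":{"iav":77,"phx":49}},"san":[[86,15],{"lv":67,"tb":41,"wf":41},{"c":13,"hi":70,"nyr":0},[72,54]],"u":{"d":{"ed":41,"qq":70,"so":85},"ffx":{"d":83,"jwp":58},"j":{"fex":99,"x":37,"yt":51},"vo":{"a":72,"eg":33,"sk":40,"u":75,"yx":84}}}
After op 3 (replace /u/vo/u 89): {"dq":19,"rnd":{"be":[39,78],"et":{"mj":9,"nqh":7,"sr":32,"w":42},"isg":{"js":39,"t":67,"ve":92},"jwb":{"iav":77,"phx":49}},"san":[[86,15],{"lv":67,"tb":41,"wf":41},{"c":13,"hi":70,"nyr":0},[72,54]],"u":{"d":{"ed":41,"qq":70,"so":85},"ffx":{"d":83,"jwp":58},"j":{"fex":99,"x":37,"yt":51},"vo":{"a":72,"eg":33,"sk":40,"u":89,"yx":84}}}
After op 4 (replace /u/d/qq 48): {"dq":19,"rnd":{"be":[39,78],"et":{"mj":9,"nqh":7,"sr":32,"w":42},"isg":{"js":39,"t":67,"ve":92},"jwb":{"iav":77,"phx":49}},"san":[[86,15],{"lv":67,"tb":41,"wf":41},{"c":13,"hi":70,"nyr":0},[72,54]],"u":{"d":{"ed":41,"qq":48,"so":85},"ffx":{"d":83,"jwp":58},"j":{"fex":99,"x":37,"yt":51},"vo":{"a":72,"eg":33,"sk":40,"u":89,"yx":84}}}
After op 5 (replace /san/3/1 82): {"dq":19,"rnd":{"be":[39,78],"et":{"mj":9,"nqh":7,"sr":32,"w":42},"isg":{"js":39,"t":67,"ve":92},"jwb":{"iav":77,"phx":49}},"san":[[86,15],{"lv":67,"tb":41,"wf":41},{"c":13,"hi":70,"nyr":0},[72,82]],"u":{"d":{"ed":41,"qq":48,"so":85},"ffx":{"d":83,"jwp":58},"j":{"fex":99,"x":37,"yt":51},"vo":{"a":72,"eg":33,"sk":40,"u":89,"yx":84}}}
After op 6 (replace /san/2/c 19): {"dq":19,"rnd":{"be":[39,78],"et":{"mj":9,"nqh":7,"sr":32,"w":42},"isg":{"js":39,"t":67,"ve":92},"jwb":{"iav":77,"phx":49}},"san":[[86,15],{"lv":67,"tb":41,"wf":41},{"c":19,"hi":70,"nyr":0},[72,82]],"u":{"d":{"ed":41,"qq":48,"so":85},"ffx":{"d":83,"jwp":58},"j":{"fex":99,"x":37,"yt":51},"vo":{"a":72,"eg":33,"sk":40,"u":89,"yx":84}}}
After op 7 (add /rnd/et/mj 15): {"dq":19,"rnd":{"be":[39,78],"et":{"mj":15,"nqh":7,"sr":32,"w":42},"isg":{"js":39,"t":67,"ve":92},"jwb":{"iav":77,"phx":49}},"san":[[86,15],{"lv":67,"tb":41,"wf":41},{"c":19,"hi":70,"nyr":0},[72,82]],"u":{"d":{"ed":41,"qq":48,"so":85},"ffx":{"d":83,"jwp":58},"j":{"fex":99,"x":37,"yt":51},"vo":{"a":72,"eg":33,"sk":40,"u":89,"yx":84}}}
After op 8 (replace /rnd/jwb/phx 34): {"dq":19,"rnd":{"be":[39,78],"et":{"mj":15,"nqh":7,"sr":32,"w":42},"isg":{"js":39,"t":67,"ve":92},"jwb":{"iav":77,"phx":34}},"san":[[86,15],{"lv":67,"tb":41,"wf":41},{"c":19,"hi":70,"nyr":0},[72,82]],"u":{"d":{"ed":41,"qq":48,"so":85},"ffx":{"d":83,"jwp":58},"j":{"fex":99,"x":37,"yt":51},"vo":{"a":72,"eg":33,"sk":40,"u":89,"yx":84}}}
After op 9 (add /c 65): {"c":65,"dq":19,"rnd":{"be":[39,78],"et":{"mj":15,"nqh":7,"sr":32,"w":42},"isg":{"js":39,"t":67,"ve":92},"jwb":{"iav":77,"phx":34}},"san":[[86,15],{"lv":67,"tb":41,"wf":41},{"c":19,"hi":70,"nyr":0},[72,82]],"u":{"d":{"ed":41,"qq":48,"so":85},"ffx":{"d":83,"jwp":58},"j":{"fex":99,"x":37,"yt":51},"vo":{"a":72,"eg":33,"sk":40,"u":89,"yx":84}}}
After op 10 (replace /rnd/be/0 57): {"c":65,"dq":19,"rnd":{"be":[57,78],"et":{"mj":15,"nqh":7,"sr":32,"w":42},"isg":{"js":39,"t":67,"ve":92},"jwb":{"iav":77,"phx":34}},"san":[[86,15],{"lv":67,"tb":41,"wf":41},{"c":19,"hi":70,"nyr":0},[72,82]],"u":{"d":{"ed":41,"qq":48,"so":85},"ffx":{"d":83,"jwp":58},"j":{"fex":99,"x":37,"yt":51},"vo":{"a":72,"eg":33,"sk":40,"u":89,"yx":84}}}
After op 11 (replace /san 13): {"c":65,"dq":19,"rnd":{"be":[57,78],"et":{"mj":15,"nqh":7,"sr":32,"w":42},"isg":{"js":39,"t":67,"ve":92},"jwb":{"iav":77,"phx":34}},"san":13,"u":{"d":{"ed":41,"qq":48,"so":85},"ffx":{"d":83,"jwp":58},"j":{"fex":99,"x":37,"yt":51},"vo":{"a":72,"eg":33,"sk":40,"u":89,"yx":84}}}
After op 12 (replace /rnd/et 11): {"c":65,"dq":19,"rnd":{"be":[57,78],"et":11,"isg":{"js":39,"t":67,"ve":92},"jwb":{"iav":77,"phx":34}},"san":13,"u":{"d":{"ed":41,"qq":48,"so":85},"ffx":{"d":83,"jwp":58},"j":{"fex":99,"x":37,"yt":51},"vo":{"a":72,"eg":33,"sk":40,"u":89,"yx":84}}}
After op 13 (remove /rnd/jwb): {"c":65,"dq":19,"rnd":{"be":[57,78],"et":11,"isg":{"js":39,"t":67,"ve":92}},"san":13,"u":{"d":{"ed":41,"qq":48,"so":85},"ffx":{"d":83,"jwp":58},"j":{"fex":99,"x":37,"yt":51},"vo":{"a":72,"eg":33,"sk":40,"u":89,"yx":84}}}
After op 14 (replace /u/d 23): {"c":65,"dq":19,"rnd":{"be":[57,78],"et":11,"isg":{"js":39,"t":67,"ve":92}},"san":13,"u":{"d":23,"ffx":{"d":83,"jwp":58},"j":{"fex":99,"x":37,"yt":51},"vo":{"a":72,"eg":33,"sk":40,"u":89,"yx":84}}}
Size at path /u/j: 3

Answer: 3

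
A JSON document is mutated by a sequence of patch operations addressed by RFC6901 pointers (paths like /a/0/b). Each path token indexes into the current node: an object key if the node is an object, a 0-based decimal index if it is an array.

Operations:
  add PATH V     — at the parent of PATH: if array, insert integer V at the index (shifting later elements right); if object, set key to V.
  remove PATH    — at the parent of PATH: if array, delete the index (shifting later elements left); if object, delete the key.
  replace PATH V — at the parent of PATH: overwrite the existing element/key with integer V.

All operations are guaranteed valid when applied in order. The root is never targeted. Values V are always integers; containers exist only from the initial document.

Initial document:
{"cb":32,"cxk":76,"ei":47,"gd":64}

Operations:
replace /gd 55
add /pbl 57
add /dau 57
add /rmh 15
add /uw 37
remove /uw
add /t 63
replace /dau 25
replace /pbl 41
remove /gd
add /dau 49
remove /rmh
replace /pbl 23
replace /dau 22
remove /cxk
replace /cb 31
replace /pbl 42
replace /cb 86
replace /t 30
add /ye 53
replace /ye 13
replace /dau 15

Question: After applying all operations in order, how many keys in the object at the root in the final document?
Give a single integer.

After op 1 (replace /gd 55): {"cb":32,"cxk":76,"ei":47,"gd":55}
After op 2 (add /pbl 57): {"cb":32,"cxk":76,"ei":47,"gd":55,"pbl":57}
After op 3 (add /dau 57): {"cb":32,"cxk":76,"dau":57,"ei":47,"gd":55,"pbl":57}
After op 4 (add /rmh 15): {"cb":32,"cxk":76,"dau":57,"ei":47,"gd":55,"pbl":57,"rmh":15}
After op 5 (add /uw 37): {"cb":32,"cxk":76,"dau":57,"ei":47,"gd":55,"pbl":57,"rmh":15,"uw":37}
After op 6 (remove /uw): {"cb":32,"cxk":76,"dau":57,"ei":47,"gd":55,"pbl":57,"rmh":15}
After op 7 (add /t 63): {"cb":32,"cxk":76,"dau":57,"ei":47,"gd":55,"pbl":57,"rmh":15,"t":63}
After op 8 (replace /dau 25): {"cb":32,"cxk":76,"dau":25,"ei":47,"gd":55,"pbl":57,"rmh":15,"t":63}
After op 9 (replace /pbl 41): {"cb":32,"cxk":76,"dau":25,"ei":47,"gd":55,"pbl":41,"rmh":15,"t":63}
After op 10 (remove /gd): {"cb":32,"cxk":76,"dau":25,"ei":47,"pbl":41,"rmh":15,"t":63}
After op 11 (add /dau 49): {"cb":32,"cxk":76,"dau":49,"ei":47,"pbl":41,"rmh":15,"t":63}
After op 12 (remove /rmh): {"cb":32,"cxk":76,"dau":49,"ei":47,"pbl":41,"t":63}
After op 13 (replace /pbl 23): {"cb":32,"cxk":76,"dau":49,"ei":47,"pbl":23,"t":63}
After op 14 (replace /dau 22): {"cb":32,"cxk":76,"dau":22,"ei":47,"pbl":23,"t":63}
After op 15 (remove /cxk): {"cb":32,"dau":22,"ei":47,"pbl":23,"t":63}
After op 16 (replace /cb 31): {"cb":31,"dau":22,"ei":47,"pbl":23,"t":63}
After op 17 (replace /pbl 42): {"cb":31,"dau":22,"ei":47,"pbl":42,"t":63}
After op 18 (replace /cb 86): {"cb":86,"dau":22,"ei":47,"pbl":42,"t":63}
After op 19 (replace /t 30): {"cb":86,"dau":22,"ei":47,"pbl":42,"t":30}
After op 20 (add /ye 53): {"cb":86,"dau":22,"ei":47,"pbl":42,"t":30,"ye":53}
After op 21 (replace /ye 13): {"cb":86,"dau":22,"ei":47,"pbl":42,"t":30,"ye":13}
After op 22 (replace /dau 15): {"cb":86,"dau":15,"ei":47,"pbl":42,"t":30,"ye":13}
Size at the root: 6

Answer: 6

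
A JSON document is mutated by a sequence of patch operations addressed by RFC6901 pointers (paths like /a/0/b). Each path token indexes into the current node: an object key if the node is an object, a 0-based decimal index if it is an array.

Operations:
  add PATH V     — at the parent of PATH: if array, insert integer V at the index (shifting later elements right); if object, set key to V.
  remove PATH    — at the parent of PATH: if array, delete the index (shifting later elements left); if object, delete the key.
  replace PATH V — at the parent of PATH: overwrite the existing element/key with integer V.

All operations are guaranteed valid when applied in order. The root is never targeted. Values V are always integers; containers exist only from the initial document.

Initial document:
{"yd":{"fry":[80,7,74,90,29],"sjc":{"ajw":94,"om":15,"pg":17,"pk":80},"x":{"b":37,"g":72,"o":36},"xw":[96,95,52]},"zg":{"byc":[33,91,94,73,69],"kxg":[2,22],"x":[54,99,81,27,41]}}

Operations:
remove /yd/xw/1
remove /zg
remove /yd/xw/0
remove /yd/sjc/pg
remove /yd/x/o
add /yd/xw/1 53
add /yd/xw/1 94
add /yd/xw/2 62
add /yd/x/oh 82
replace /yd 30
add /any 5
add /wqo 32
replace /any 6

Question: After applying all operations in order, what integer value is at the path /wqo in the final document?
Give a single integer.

After op 1 (remove /yd/xw/1): {"yd":{"fry":[80,7,74,90,29],"sjc":{"ajw":94,"om":15,"pg":17,"pk":80},"x":{"b":37,"g":72,"o":36},"xw":[96,52]},"zg":{"byc":[33,91,94,73,69],"kxg":[2,22],"x":[54,99,81,27,41]}}
After op 2 (remove /zg): {"yd":{"fry":[80,7,74,90,29],"sjc":{"ajw":94,"om":15,"pg":17,"pk":80},"x":{"b":37,"g":72,"o":36},"xw":[96,52]}}
After op 3 (remove /yd/xw/0): {"yd":{"fry":[80,7,74,90,29],"sjc":{"ajw":94,"om":15,"pg":17,"pk":80},"x":{"b":37,"g":72,"o":36},"xw":[52]}}
After op 4 (remove /yd/sjc/pg): {"yd":{"fry":[80,7,74,90,29],"sjc":{"ajw":94,"om":15,"pk":80},"x":{"b":37,"g":72,"o":36},"xw":[52]}}
After op 5 (remove /yd/x/o): {"yd":{"fry":[80,7,74,90,29],"sjc":{"ajw":94,"om":15,"pk":80},"x":{"b":37,"g":72},"xw":[52]}}
After op 6 (add /yd/xw/1 53): {"yd":{"fry":[80,7,74,90,29],"sjc":{"ajw":94,"om":15,"pk":80},"x":{"b":37,"g":72},"xw":[52,53]}}
After op 7 (add /yd/xw/1 94): {"yd":{"fry":[80,7,74,90,29],"sjc":{"ajw":94,"om":15,"pk":80},"x":{"b":37,"g":72},"xw":[52,94,53]}}
After op 8 (add /yd/xw/2 62): {"yd":{"fry":[80,7,74,90,29],"sjc":{"ajw":94,"om":15,"pk":80},"x":{"b":37,"g":72},"xw":[52,94,62,53]}}
After op 9 (add /yd/x/oh 82): {"yd":{"fry":[80,7,74,90,29],"sjc":{"ajw":94,"om":15,"pk":80},"x":{"b":37,"g":72,"oh":82},"xw":[52,94,62,53]}}
After op 10 (replace /yd 30): {"yd":30}
After op 11 (add /any 5): {"any":5,"yd":30}
After op 12 (add /wqo 32): {"any":5,"wqo":32,"yd":30}
After op 13 (replace /any 6): {"any":6,"wqo":32,"yd":30}
Value at /wqo: 32

Answer: 32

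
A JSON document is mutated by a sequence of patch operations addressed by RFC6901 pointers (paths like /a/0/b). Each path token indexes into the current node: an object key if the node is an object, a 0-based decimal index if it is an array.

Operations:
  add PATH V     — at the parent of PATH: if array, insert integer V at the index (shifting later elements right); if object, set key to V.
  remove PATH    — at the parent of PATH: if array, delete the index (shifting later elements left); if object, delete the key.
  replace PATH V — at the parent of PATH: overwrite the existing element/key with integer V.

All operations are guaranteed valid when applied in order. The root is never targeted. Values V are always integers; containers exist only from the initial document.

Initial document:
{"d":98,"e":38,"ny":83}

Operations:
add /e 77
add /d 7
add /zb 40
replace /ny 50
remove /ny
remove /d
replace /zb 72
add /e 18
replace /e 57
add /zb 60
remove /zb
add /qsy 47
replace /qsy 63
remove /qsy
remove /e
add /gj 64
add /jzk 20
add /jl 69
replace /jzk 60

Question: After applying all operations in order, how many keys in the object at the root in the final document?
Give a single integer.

After op 1 (add /e 77): {"d":98,"e":77,"ny":83}
After op 2 (add /d 7): {"d":7,"e":77,"ny":83}
After op 3 (add /zb 40): {"d":7,"e":77,"ny":83,"zb":40}
After op 4 (replace /ny 50): {"d":7,"e":77,"ny":50,"zb":40}
After op 5 (remove /ny): {"d":7,"e":77,"zb":40}
After op 6 (remove /d): {"e":77,"zb":40}
After op 7 (replace /zb 72): {"e":77,"zb":72}
After op 8 (add /e 18): {"e":18,"zb":72}
After op 9 (replace /e 57): {"e":57,"zb":72}
After op 10 (add /zb 60): {"e":57,"zb":60}
After op 11 (remove /zb): {"e":57}
After op 12 (add /qsy 47): {"e":57,"qsy":47}
After op 13 (replace /qsy 63): {"e":57,"qsy":63}
After op 14 (remove /qsy): {"e":57}
After op 15 (remove /e): {}
After op 16 (add /gj 64): {"gj":64}
After op 17 (add /jzk 20): {"gj":64,"jzk":20}
After op 18 (add /jl 69): {"gj":64,"jl":69,"jzk":20}
After op 19 (replace /jzk 60): {"gj":64,"jl":69,"jzk":60}
Size at the root: 3

Answer: 3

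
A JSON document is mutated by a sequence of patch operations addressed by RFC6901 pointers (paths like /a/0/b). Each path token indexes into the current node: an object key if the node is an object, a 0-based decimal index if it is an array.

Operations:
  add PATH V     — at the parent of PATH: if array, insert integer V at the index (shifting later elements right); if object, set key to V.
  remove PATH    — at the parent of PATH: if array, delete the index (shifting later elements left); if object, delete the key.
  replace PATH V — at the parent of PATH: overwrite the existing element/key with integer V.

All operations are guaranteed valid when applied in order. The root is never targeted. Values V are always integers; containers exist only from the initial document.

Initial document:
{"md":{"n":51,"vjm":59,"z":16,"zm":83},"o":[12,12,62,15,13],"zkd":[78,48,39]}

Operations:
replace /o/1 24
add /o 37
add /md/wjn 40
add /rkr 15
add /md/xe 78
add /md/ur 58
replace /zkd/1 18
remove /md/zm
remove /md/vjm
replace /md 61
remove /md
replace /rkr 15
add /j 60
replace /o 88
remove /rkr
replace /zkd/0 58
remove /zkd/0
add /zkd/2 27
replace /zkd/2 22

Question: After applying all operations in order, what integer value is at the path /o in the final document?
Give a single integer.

After op 1 (replace /o/1 24): {"md":{"n":51,"vjm":59,"z":16,"zm":83},"o":[12,24,62,15,13],"zkd":[78,48,39]}
After op 2 (add /o 37): {"md":{"n":51,"vjm":59,"z":16,"zm":83},"o":37,"zkd":[78,48,39]}
After op 3 (add /md/wjn 40): {"md":{"n":51,"vjm":59,"wjn":40,"z":16,"zm":83},"o":37,"zkd":[78,48,39]}
After op 4 (add /rkr 15): {"md":{"n":51,"vjm":59,"wjn":40,"z":16,"zm":83},"o":37,"rkr":15,"zkd":[78,48,39]}
After op 5 (add /md/xe 78): {"md":{"n":51,"vjm":59,"wjn":40,"xe":78,"z":16,"zm":83},"o":37,"rkr":15,"zkd":[78,48,39]}
After op 6 (add /md/ur 58): {"md":{"n":51,"ur":58,"vjm":59,"wjn":40,"xe":78,"z":16,"zm":83},"o":37,"rkr":15,"zkd":[78,48,39]}
After op 7 (replace /zkd/1 18): {"md":{"n":51,"ur":58,"vjm":59,"wjn":40,"xe":78,"z":16,"zm":83},"o":37,"rkr":15,"zkd":[78,18,39]}
After op 8 (remove /md/zm): {"md":{"n":51,"ur":58,"vjm":59,"wjn":40,"xe":78,"z":16},"o":37,"rkr":15,"zkd":[78,18,39]}
After op 9 (remove /md/vjm): {"md":{"n":51,"ur":58,"wjn":40,"xe":78,"z":16},"o":37,"rkr":15,"zkd":[78,18,39]}
After op 10 (replace /md 61): {"md":61,"o":37,"rkr":15,"zkd":[78,18,39]}
After op 11 (remove /md): {"o":37,"rkr":15,"zkd":[78,18,39]}
After op 12 (replace /rkr 15): {"o":37,"rkr":15,"zkd":[78,18,39]}
After op 13 (add /j 60): {"j":60,"o":37,"rkr":15,"zkd":[78,18,39]}
After op 14 (replace /o 88): {"j":60,"o":88,"rkr":15,"zkd":[78,18,39]}
After op 15 (remove /rkr): {"j":60,"o":88,"zkd":[78,18,39]}
After op 16 (replace /zkd/0 58): {"j":60,"o":88,"zkd":[58,18,39]}
After op 17 (remove /zkd/0): {"j":60,"o":88,"zkd":[18,39]}
After op 18 (add /zkd/2 27): {"j":60,"o":88,"zkd":[18,39,27]}
After op 19 (replace /zkd/2 22): {"j":60,"o":88,"zkd":[18,39,22]}
Value at /o: 88

Answer: 88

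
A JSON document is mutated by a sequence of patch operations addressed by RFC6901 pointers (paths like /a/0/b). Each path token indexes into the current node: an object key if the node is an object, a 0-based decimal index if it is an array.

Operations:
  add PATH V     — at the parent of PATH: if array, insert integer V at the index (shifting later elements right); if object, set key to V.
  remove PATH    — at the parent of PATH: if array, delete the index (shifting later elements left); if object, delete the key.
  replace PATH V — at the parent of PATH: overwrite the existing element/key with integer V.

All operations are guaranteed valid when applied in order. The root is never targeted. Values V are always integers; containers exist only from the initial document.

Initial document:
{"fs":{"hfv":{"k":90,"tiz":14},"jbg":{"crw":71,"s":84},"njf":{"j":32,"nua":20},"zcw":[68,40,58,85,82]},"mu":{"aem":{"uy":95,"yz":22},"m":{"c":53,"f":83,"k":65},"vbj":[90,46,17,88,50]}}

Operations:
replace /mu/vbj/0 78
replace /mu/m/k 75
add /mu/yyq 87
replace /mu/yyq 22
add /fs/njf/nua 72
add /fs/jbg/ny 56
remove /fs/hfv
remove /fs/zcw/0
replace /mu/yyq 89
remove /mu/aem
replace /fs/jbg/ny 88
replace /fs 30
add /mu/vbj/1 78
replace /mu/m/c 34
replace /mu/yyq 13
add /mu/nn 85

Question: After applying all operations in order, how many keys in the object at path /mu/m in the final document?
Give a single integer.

Answer: 3

Derivation:
After op 1 (replace /mu/vbj/0 78): {"fs":{"hfv":{"k":90,"tiz":14},"jbg":{"crw":71,"s":84},"njf":{"j":32,"nua":20},"zcw":[68,40,58,85,82]},"mu":{"aem":{"uy":95,"yz":22},"m":{"c":53,"f":83,"k":65},"vbj":[78,46,17,88,50]}}
After op 2 (replace /mu/m/k 75): {"fs":{"hfv":{"k":90,"tiz":14},"jbg":{"crw":71,"s":84},"njf":{"j":32,"nua":20},"zcw":[68,40,58,85,82]},"mu":{"aem":{"uy":95,"yz":22},"m":{"c":53,"f":83,"k":75},"vbj":[78,46,17,88,50]}}
After op 3 (add /mu/yyq 87): {"fs":{"hfv":{"k":90,"tiz":14},"jbg":{"crw":71,"s":84},"njf":{"j":32,"nua":20},"zcw":[68,40,58,85,82]},"mu":{"aem":{"uy":95,"yz":22},"m":{"c":53,"f":83,"k":75},"vbj":[78,46,17,88,50],"yyq":87}}
After op 4 (replace /mu/yyq 22): {"fs":{"hfv":{"k":90,"tiz":14},"jbg":{"crw":71,"s":84},"njf":{"j":32,"nua":20},"zcw":[68,40,58,85,82]},"mu":{"aem":{"uy":95,"yz":22},"m":{"c":53,"f":83,"k":75},"vbj":[78,46,17,88,50],"yyq":22}}
After op 5 (add /fs/njf/nua 72): {"fs":{"hfv":{"k":90,"tiz":14},"jbg":{"crw":71,"s":84},"njf":{"j":32,"nua":72},"zcw":[68,40,58,85,82]},"mu":{"aem":{"uy":95,"yz":22},"m":{"c":53,"f":83,"k":75},"vbj":[78,46,17,88,50],"yyq":22}}
After op 6 (add /fs/jbg/ny 56): {"fs":{"hfv":{"k":90,"tiz":14},"jbg":{"crw":71,"ny":56,"s":84},"njf":{"j":32,"nua":72},"zcw":[68,40,58,85,82]},"mu":{"aem":{"uy":95,"yz":22},"m":{"c":53,"f":83,"k":75},"vbj":[78,46,17,88,50],"yyq":22}}
After op 7 (remove /fs/hfv): {"fs":{"jbg":{"crw":71,"ny":56,"s":84},"njf":{"j":32,"nua":72},"zcw":[68,40,58,85,82]},"mu":{"aem":{"uy":95,"yz":22},"m":{"c":53,"f":83,"k":75},"vbj":[78,46,17,88,50],"yyq":22}}
After op 8 (remove /fs/zcw/0): {"fs":{"jbg":{"crw":71,"ny":56,"s":84},"njf":{"j":32,"nua":72},"zcw":[40,58,85,82]},"mu":{"aem":{"uy":95,"yz":22},"m":{"c":53,"f":83,"k":75},"vbj":[78,46,17,88,50],"yyq":22}}
After op 9 (replace /mu/yyq 89): {"fs":{"jbg":{"crw":71,"ny":56,"s":84},"njf":{"j":32,"nua":72},"zcw":[40,58,85,82]},"mu":{"aem":{"uy":95,"yz":22},"m":{"c":53,"f":83,"k":75},"vbj":[78,46,17,88,50],"yyq":89}}
After op 10 (remove /mu/aem): {"fs":{"jbg":{"crw":71,"ny":56,"s":84},"njf":{"j":32,"nua":72},"zcw":[40,58,85,82]},"mu":{"m":{"c":53,"f":83,"k":75},"vbj":[78,46,17,88,50],"yyq":89}}
After op 11 (replace /fs/jbg/ny 88): {"fs":{"jbg":{"crw":71,"ny":88,"s":84},"njf":{"j":32,"nua":72},"zcw":[40,58,85,82]},"mu":{"m":{"c":53,"f":83,"k":75},"vbj":[78,46,17,88,50],"yyq":89}}
After op 12 (replace /fs 30): {"fs":30,"mu":{"m":{"c":53,"f":83,"k":75},"vbj":[78,46,17,88,50],"yyq":89}}
After op 13 (add /mu/vbj/1 78): {"fs":30,"mu":{"m":{"c":53,"f":83,"k":75},"vbj":[78,78,46,17,88,50],"yyq":89}}
After op 14 (replace /mu/m/c 34): {"fs":30,"mu":{"m":{"c":34,"f":83,"k":75},"vbj":[78,78,46,17,88,50],"yyq":89}}
After op 15 (replace /mu/yyq 13): {"fs":30,"mu":{"m":{"c":34,"f":83,"k":75},"vbj":[78,78,46,17,88,50],"yyq":13}}
After op 16 (add /mu/nn 85): {"fs":30,"mu":{"m":{"c":34,"f":83,"k":75},"nn":85,"vbj":[78,78,46,17,88,50],"yyq":13}}
Size at path /mu/m: 3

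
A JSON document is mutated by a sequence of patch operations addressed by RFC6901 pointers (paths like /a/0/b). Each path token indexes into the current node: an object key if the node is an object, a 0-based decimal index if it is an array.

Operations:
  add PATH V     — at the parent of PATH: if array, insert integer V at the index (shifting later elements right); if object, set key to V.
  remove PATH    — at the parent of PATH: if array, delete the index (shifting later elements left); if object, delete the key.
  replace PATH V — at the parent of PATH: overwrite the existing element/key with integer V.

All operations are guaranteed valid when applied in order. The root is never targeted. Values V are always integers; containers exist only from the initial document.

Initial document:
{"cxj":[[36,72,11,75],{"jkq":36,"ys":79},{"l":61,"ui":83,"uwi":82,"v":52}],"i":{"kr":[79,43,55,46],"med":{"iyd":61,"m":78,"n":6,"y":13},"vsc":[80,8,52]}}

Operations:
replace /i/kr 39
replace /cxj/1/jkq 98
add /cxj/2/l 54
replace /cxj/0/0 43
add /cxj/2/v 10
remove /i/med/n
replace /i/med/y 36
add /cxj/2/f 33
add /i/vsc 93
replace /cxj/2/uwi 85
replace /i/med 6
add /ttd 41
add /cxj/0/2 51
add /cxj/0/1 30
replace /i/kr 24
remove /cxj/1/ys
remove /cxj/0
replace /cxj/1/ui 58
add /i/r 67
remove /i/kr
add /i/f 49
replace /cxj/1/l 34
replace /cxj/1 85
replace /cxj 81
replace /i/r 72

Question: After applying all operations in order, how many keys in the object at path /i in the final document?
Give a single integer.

Answer: 4

Derivation:
After op 1 (replace /i/kr 39): {"cxj":[[36,72,11,75],{"jkq":36,"ys":79},{"l":61,"ui":83,"uwi":82,"v":52}],"i":{"kr":39,"med":{"iyd":61,"m":78,"n":6,"y":13},"vsc":[80,8,52]}}
After op 2 (replace /cxj/1/jkq 98): {"cxj":[[36,72,11,75],{"jkq":98,"ys":79},{"l":61,"ui":83,"uwi":82,"v":52}],"i":{"kr":39,"med":{"iyd":61,"m":78,"n":6,"y":13},"vsc":[80,8,52]}}
After op 3 (add /cxj/2/l 54): {"cxj":[[36,72,11,75],{"jkq":98,"ys":79},{"l":54,"ui":83,"uwi":82,"v":52}],"i":{"kr":39,"med":{"iyd":61,"m":78,"n":6,"y":13},"vsc":[80,8,52]}}
After op 4 (replace /cxj/0/0 43): {"cxj":[[43,72,11,75],{"jkq":98,"ys":79},{"l":54,"ui":83,"uwi":82,"v":52}],"i":{"kr":39,"med":{"iyd":61,"m":78,"n":6,"y":13},"vsc":[80,8,52]}}
After op 5 (add /cxj/2/v 10): {"cxj":[[43,72,11,75],{"jkq":98,"ys":79},{"l":54,"ui":83,"uwi":82,"v":10}],"i":{"kr":39,"med":{"iyd":61,"m":78,"n":6,"y":13},"vsc":[80,8,52]}}
After op 6 (remove /i/med/n): {"cxj":[[43,72,11,75],{"jkq":98,"ys":79},{"l":54,"ui":83,"uwi":82,"v":10}],"i":{"kr":39,"med":{"iyd":61,"m":78,"y":13},"vsc":[80,8,52]}}
After op 7 (replace /i/med/y 36): {"cxj":[[43,72,11,75],{"jkq":98,"ys":79},{"l":54,"ui":83,"uwi":82,"v":10}],"i":{"kr":39,"med":{"iyd":61,"m":78,"y":36},"vsc":[80,8,52]}}
After op 8 (add /cxj/2/f 33): {"cxj":[[43,72,11,75],{"jkq":98,"ys":79},{"f":33,"l":54,"ui":83,"uwi":82,"v":10}],"i":{"kr":39,"med":{"iyd":61,"m":78,"y":36},"vsc":[80,8,52]}}
After op 9 (add /i/vsc 93): {"cxj":[[43,72,11,75],{"jkq":98,"ys":79},{"f":33,"l":54,"ui":83,"uwi":82,"v":10}],"i":{"kr":39,"med":{"iyd":61,"m":78,"y":36},"vsc":93}}
After op 10 (replace /cxj/2/uwi 85): {"cxj":[[43,72,11,75],{"jkq":98,"ys":79},{"f":33,"l":54,"ui":83,"uwi":85,"v":10}],"i":{"kr":39,"med":{"iyd":61,"m":78,"y":36},"vsc":93}}
After op 11 (replace /i/med 6): {"cxj":[[43,72,11,75],{"jkq":98,"ys":79},{"f":33,"l":54,"ui":83,"uwi":85,"v":10}],"i":{"kr":39,"med":6,"vsc":93}}
After op 12 (add /ttd 41): {"cxj":[[43,72,11,75],{"jkq":98,"ys":79},{"f":33,"l":54,"ui":83,"uwi":85,"v":10}],"i":{"kr":39,"med":6,"vsc":93},"ttd":41}
After op 13 (add /cxj/0/2 51): {"cxj":[[43,72,51,11,75],{"jkq":98,"ys":79},{"f":33,"l":54,"ui":83,"uwi":85,"v":10}],"i":{"kr":39,"med":6,"vsc":93},"ttd":41}
After op 14 (add /cxj/0/1 30): {"cxj":[[43,30,72,51,11,75],{"jkq":98,"ys":79},{"f":33,"l":54,"ui":83,"uwi":85,"v":10}],"i":{"kr":39,"med":6,"vsc":93},"ttd":41}
After op 15 (replace /i/kr 24): {"cxj":[[43,30,72,51,11,75],{"jkq":98,"ys":79},{"f":33,"l":54,"ui":83,"uwi":85,"v":10}],"i":{"kr":24,"med":6,"vsc":93},"ttd":41}
After op 16 (remove /cxj/1/ys): {"cxj":[[43,30,72,51,11,75],{"jkq":98},{"f":33,"l":54,"ui":83,"uwi":85,"v":10}],"i":{"kr":24,"med":6,"vsc":93},"ttd":41}
After op 17 (remove /cxj/0): {"cxj":[{"jkq":98},{"f":33,"l":54,"ui":83,"uwi":85,"v":10}],"i":{"kr":24,"med":6,"vsc":93},"ttd":41}
After op 18 (replace /cxj/1/ui 58): {"cxj":[{"jkq":98},{"f":33,"l":54,"ui":58,"uwi":85,"v":10}],"i":{"kr":24,"med":6,"vsc":93},"ttd":41}
After op 19 (add /i/r 67): {"cxj":[{"jkq":98},{"f":33,"l":54,"ui":58,"uwi":85,"v":10}],"i":{"kr":24,"med":6,"r":67,"vsc":93},"ttd":41}
After op 20 (remove /i/kr): {"cxj":[{"jkq":98},{"f":33,"l":54,"ui":58,"uwi":85,"v":10}],"i":{"med":6,"r":67,"vsc":93},"ttd":41}
After op 21 (add /i/f 49): {"cxj":[{"jkq":98},{"f":33,"l":54,"ui":58,"uwi":85,"v":10}],"i":{"f":49,"med":6,"r":67,"vsc":93},"ttd":41}
After op 22 (replace /cxj/1/l 34): {"cxj":[{"jkq":98},{"f":33,"l":34,"ui":58,"uwi":85,"v":10}],"i":{"f":49,"med":6,"r":67,"vsc":93},"ttd":41}
After op 23 (replace /cxj/1 85): {"cxj":[{"jkq":98},85],"i":{"f":49,"med":6,"r":67,"vsc":93},"ttd":41}
After op 24 (replace /cxj 81): {"cxj":81,"i":{"f":49,"med":6,"r":67,"vsc":93},"ttd":41}
After op 25 (replace /i/r 72): {"cxj":81,"i":{"f":49,"med":6,"r":72,"vsc":93},"ttd":41}
Size at path /i: 4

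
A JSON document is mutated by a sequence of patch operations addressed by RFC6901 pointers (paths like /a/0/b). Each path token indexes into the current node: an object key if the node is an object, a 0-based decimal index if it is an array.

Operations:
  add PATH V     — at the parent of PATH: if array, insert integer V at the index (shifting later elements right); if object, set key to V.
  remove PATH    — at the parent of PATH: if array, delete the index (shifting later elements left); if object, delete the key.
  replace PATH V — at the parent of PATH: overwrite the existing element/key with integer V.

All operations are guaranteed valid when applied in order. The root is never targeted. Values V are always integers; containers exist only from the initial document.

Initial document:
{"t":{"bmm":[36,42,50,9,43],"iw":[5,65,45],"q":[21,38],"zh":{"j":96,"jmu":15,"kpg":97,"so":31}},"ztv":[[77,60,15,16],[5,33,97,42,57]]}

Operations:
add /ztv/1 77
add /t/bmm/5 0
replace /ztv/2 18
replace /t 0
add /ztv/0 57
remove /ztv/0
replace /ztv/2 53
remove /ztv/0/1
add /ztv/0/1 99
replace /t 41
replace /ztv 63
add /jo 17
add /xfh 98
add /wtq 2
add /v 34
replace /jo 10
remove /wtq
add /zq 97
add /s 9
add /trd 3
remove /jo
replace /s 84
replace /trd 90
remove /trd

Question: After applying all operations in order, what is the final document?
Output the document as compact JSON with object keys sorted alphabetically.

Answer: {"s":84,"t":41,"v":34,"xfh":98,"zq":97,"ztv":63}

Derivation:
After op 1 (add /ztv/1 77): {"t":{"bmm":[36,42,50,9,43],"iw":[5,65,45],"q":[21,38],"zh":{"j":96,"jmu":15,"kpg":97,"so":31}},"ztv":[[77,60,15,16],77,[5,33,97,42,57]]}
After op 2 (add /t/bmm/5 0): {"t":{"bmm":[36,42,50,9,43,0],"iw":[5,65,45],"q":[21,38],"zh":{"j":96,"jmu":15,"kpg":97,"so":31}},"ztv":[[77,60,15,16],77,[5,33,97,42,57]]}
After op 3 (replace /ztv/2 18): {"t":{"bmm":[36,42,50,9,43,0],"iw":[5,65,45],"q":[21,38],"zh":{"j":96,"jmu":15,"kpg":97,"so":31}},"ztv":[[77,60,15,16],77,18]}
After op 4 (replace /t 0): {"t":0,"ztv":[[77,60,15,16],77,18]}
After op 5 (add /ztv/0 57): {"t":0,"ztv":[57,[77,60,15,16],77,18]}
After op 6 (remove /ztv/0): {"t":0,"ztv":[[77,60,15,16],77,18]}
After op 7 (replace /ztv/2 53): {"t":0,"ztv":[[77,60,15,16],77,53]}
After op 8 (remove /ztv/0/1): {"t":0,"ztv":[[77,15,16],77,53]}
After op 9 (add /ztv/0/1 99): {"t":0,"ztv":[[77,99,15,16],77,53]}
After op 10 (replace /t 41): {"t":41,"ztv":[[77,99,15,16],77,53]}
After op 11 (replace /ztv 63): {"t":41,"ztv":63}
After op 12 (add /jo 17): {"jo":17,"t":41,"ztv":63}
After op 13 (add /xfh 98): {"jo":17,"t":41,"xfh":98,"ztv":63}
After op 14 (add /wtq 2): {"jo":17,"t":41,"wtq":2,"xfh":98,"ztv":63}
After op 15 (add /v 34): {"jo":17,"t":41,"v":34,"wtq":2,"xfh":98,"ztv":63}
After op 16 (replace /jo 10): {"jo":10,"t":41,"v":34,"wtq":2,"xfh":98,"ztv":63}
After op 17 (remove /wtq): {"jo":10,"t":41,"v":34,"xfh":98,"ztv":63}
After op 18 (add /zq 97): {"jo":10,"t":41,"v":34,"xfh":98,"zq":97,"ztv":63}
After op 19 (add /s 9): {"jo":10,"s":9,"t":41,"v":34,"xfh":98,"zq":97,"ztv":63}
After op 20 (add /trd 3): {"jo":10,"s":9,"t":41,"trd":3,"v":34,"xfh":98,"zq":97,"ztv":63}
After op 21 (remove /jo): {"s":9,"t":41,"trd":3,"v":34,"xfh":98,"zq":97,"ztv":63}
After op 22 (replace /s 84): {"s":84,"t":41,"trd":3,"v":34,"xfh":98,"zq":97,"ztv":63}
After op 23 (replace /trd 90): {"s":84,"t":41,"trd":90,"v":34,"xfh":98,"zq":97,"ztv":63}
After op 24 (remove /trd): {"s":84,"t":41,"v":34,"xfh":98,"zq":97,"ztv":63}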